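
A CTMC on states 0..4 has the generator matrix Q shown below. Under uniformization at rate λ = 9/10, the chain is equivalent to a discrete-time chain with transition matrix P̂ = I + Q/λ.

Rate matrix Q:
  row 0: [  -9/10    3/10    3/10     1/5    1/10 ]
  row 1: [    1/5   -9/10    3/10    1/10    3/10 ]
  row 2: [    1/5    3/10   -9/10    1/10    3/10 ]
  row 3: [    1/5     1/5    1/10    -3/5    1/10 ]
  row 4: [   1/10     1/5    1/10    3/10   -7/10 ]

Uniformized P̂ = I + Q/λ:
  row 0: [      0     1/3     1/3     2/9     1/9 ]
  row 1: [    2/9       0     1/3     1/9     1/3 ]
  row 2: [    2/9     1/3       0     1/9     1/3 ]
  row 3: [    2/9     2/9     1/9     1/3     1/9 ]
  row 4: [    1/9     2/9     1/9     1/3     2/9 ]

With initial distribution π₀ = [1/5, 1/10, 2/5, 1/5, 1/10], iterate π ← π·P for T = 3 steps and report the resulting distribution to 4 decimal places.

t=0: π = [0.2000, 0.1000, 0.4000, 0.2000, 0.1000]
t=1: π = [0.1667, 0.2667, 0.1333, 0.2000, 0.2333]
t=2: π = [0.1593, 0.1963, 0.1926, 0.2259, 0.2259]
t=3: π = [0.1617, 0.2177, 0.1687, 0.2292, 0.2226]

π = [0.1617, 0.2177, 0.1687, 0.2292, 0.2226]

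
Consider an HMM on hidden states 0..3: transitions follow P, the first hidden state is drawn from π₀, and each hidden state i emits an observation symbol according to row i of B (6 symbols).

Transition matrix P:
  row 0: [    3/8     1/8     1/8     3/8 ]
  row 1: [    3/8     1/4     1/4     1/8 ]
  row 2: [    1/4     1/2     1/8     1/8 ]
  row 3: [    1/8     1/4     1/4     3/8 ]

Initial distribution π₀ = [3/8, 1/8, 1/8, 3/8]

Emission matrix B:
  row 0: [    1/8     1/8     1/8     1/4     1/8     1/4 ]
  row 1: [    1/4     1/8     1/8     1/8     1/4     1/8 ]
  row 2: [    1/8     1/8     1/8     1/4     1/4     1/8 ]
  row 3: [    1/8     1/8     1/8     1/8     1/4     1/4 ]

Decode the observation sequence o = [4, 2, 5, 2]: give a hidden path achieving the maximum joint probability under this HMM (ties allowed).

t=0: δ = [4.688e-02, 3.125e-02, 3.125e-02, 9.375e-02]  (obs o_0=4)
t=1: δ = [2.197e-03, 2.930e-03, 2.930e-03, 4.395e-03]  ψ = [0, 3, 3, 3]  (obs o_1=2)
t=2: δ = [2.747e-04, 1.831e-04, 1.373e-04, 4.120e-04]  ψ = [1, 2, 3, 3]  (obs o_2=5)
t=3: δ = [1.287e-05, 1.287e-05, 1.287e-05, 1.931e-05]  ψ = [0, 3, 3, 3]  (obs o_3=2)
backtrack: best end state = 3; path = [3, 3, 3, 3]

path = [3, 3, 3, 3]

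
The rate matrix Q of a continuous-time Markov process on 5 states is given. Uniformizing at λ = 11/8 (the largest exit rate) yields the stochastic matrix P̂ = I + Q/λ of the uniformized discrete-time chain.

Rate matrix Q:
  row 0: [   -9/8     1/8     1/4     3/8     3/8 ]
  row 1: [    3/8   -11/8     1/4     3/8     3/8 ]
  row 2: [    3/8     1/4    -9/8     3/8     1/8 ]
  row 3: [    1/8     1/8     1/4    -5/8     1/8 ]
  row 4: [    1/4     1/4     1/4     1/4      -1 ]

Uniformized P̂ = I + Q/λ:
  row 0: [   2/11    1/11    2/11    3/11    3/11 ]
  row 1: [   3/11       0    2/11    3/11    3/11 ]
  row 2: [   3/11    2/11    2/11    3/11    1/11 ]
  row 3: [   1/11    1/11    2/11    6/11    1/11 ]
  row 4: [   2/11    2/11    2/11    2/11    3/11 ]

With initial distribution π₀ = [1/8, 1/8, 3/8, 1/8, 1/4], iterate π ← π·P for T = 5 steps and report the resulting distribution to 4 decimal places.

π = [0.1767, 0.1132, 0.1818, 0.3524, 0.1759]

t=0: π = [0.1250, 0.1250, 0.3750, 0.1250, 0.2500]
t=1: π = [0.2159, 0.1364, 0.1818, 0.2841, 0.1818]
t=2: π = [0.1849, 0.1116, 0.1818, 0.3337, 0.1880]
t=3: π = [0.1782, 0.1144, 0.1818, 0.3466, 0.1790]
t=4: π = [0.1772, 0.1133, 0.1818, 0.3510, 0.1766]
t=5: π = [0.1767, 0.1132, 0.1818, 0.3524, 0.1759]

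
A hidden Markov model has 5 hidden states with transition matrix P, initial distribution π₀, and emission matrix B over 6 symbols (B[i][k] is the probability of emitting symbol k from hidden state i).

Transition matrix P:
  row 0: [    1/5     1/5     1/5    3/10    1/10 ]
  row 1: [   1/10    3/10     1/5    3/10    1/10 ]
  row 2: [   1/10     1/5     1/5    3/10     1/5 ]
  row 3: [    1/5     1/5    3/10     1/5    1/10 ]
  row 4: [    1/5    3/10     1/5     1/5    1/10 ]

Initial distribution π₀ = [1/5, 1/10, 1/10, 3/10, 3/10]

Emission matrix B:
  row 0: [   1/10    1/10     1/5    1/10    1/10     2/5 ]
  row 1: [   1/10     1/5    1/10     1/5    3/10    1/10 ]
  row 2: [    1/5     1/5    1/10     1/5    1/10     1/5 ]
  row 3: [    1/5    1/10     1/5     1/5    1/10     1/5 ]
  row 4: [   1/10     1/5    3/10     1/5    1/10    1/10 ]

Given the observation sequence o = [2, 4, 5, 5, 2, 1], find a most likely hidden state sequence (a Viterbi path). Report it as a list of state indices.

path = [4, 1, 3, 0, 3, 2]

t=0: δ = [4.000e-02, 1.000e-02, 1.000e-02, 6.000e-02, 9.000e-02]  (obs o_0=2)
t=1: δ = [1.800e-03, 8.100e-03, 1.800e-03, 1.800e-03, 9.000e-04]  ψ = [4, 4, 3, 4, 4]  (obs o_1=4)
t=2: δ = [3.240e-04, 2.430e-04, 3.240e-04, 4.860e-04, 8.100e-05]  ψ = [1, 1, 1, 1, 1]  (obs o_2=5)
t=3: δ = [3.888e-05, 9.720e-06, 2.916e-05, 1.944e-05, 6.480e-06]  ψ = [3, 3, 3, 0, 2]  (obs o_3=5)
t=4: δ = [1.555e-06, 7.776e-07, 7.776e-07, 2.333e-06, 1.750e-06]  ψ = [0, 0, 0, 0, 2]  (obs o_4=2)
t=5: δ = [4.666e-08, 1.050e-07, 1.400e-07, 4.666e-08, 4.666e-08]  ψ = [3, 4, 3, 0, 3]  (obs o_5=1)
backtrack: best end state = 2; path = [4, 1, 3, 0, 3, 2]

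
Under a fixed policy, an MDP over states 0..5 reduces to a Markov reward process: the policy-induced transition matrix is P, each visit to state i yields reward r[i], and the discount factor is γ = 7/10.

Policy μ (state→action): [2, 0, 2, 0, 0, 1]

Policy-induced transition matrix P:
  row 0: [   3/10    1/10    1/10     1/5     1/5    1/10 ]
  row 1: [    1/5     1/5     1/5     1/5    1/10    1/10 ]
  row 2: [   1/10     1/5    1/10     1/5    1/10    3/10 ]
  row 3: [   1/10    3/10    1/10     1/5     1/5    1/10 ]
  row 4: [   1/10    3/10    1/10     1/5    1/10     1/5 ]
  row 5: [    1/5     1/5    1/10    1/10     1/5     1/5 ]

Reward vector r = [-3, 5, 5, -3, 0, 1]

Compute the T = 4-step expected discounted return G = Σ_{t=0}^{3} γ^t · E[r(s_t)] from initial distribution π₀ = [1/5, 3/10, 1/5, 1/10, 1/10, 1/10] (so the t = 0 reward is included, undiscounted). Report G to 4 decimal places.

G = 2.8304

t=0: π = [0.2000, 0.3000, 0.2000, 0.1000, 0.1000, 0.1000], E[r] = 1.7000, γ^t·E[r] = 1.700000, running G = 1.700000
t=1: π = [0.1800, 0.2000, 0.1300, 0.1900, 0.1400, 0.1600], E[r] = 0.7000, γ^t·E[r] = 0.490000, running G = 2.190000
t=2: π = [0.1720, 0.2150, 0.1200, 0.1840, 0.1530, 0.1560], E[r] = 0.7630, γ^t·E[r] = 0.373870, running G = 2.563870
t=3: π = [0.1715, 0.2165, 0.1215, 0.1844, 0.1512, 0.1549], E[r] = 0.7772, γ^t·E[r] = 0.266580, running G = 2.830450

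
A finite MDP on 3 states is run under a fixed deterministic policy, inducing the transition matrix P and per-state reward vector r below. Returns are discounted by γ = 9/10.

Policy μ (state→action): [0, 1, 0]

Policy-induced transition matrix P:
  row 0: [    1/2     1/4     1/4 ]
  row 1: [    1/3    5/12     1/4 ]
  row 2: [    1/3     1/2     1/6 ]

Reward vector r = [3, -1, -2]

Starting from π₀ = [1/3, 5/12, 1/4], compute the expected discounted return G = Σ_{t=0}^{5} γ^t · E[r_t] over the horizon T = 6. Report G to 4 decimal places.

G = 1.3985

t=0: π = [0.3333, 0.4167, 0.2500], E[r] = 0.0833, γ^t·E[r] = 0.083333, running G = 0.083333
t=1: π = [0.3889, 0.3819, 0.2292], E[r] = 0.3264, γ^t·E[r] = 0.293750, running G = 0.377083
t=2: π = [0.3981, 0.3709, 0.2309], E[r] = 0.3617, γ^t·E[r] = 0.292969, running G = 0.670052
t=3: π = [0.3997, 0.3696, 0.2308], E[r] = 0.3680, γ^t·E[r] = 0.268277, running G = 0.938329
t=4: π = [0.3999, 0.3693, 0.2308], E[r] = 0.3690, γ^t·E[r] = 0.242117, running G = 1.180446
t=5: π = [0.4000, 0.3692, 0.2308], E[r] = 0.3692, γ^t·E[r] = 0.218007, running G = 1.398453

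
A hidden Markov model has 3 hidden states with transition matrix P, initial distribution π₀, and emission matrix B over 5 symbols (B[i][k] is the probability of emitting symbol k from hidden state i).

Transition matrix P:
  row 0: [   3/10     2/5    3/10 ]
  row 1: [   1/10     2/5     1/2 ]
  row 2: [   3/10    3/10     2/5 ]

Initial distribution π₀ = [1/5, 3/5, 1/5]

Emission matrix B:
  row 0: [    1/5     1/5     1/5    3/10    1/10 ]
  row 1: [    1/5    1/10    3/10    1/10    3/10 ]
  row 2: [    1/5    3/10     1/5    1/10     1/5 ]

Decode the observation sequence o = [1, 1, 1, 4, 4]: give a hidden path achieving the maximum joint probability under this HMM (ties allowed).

t=0: δ = [4.000e-02, 6.000e-02, 6.000e-02]  (obs o_0=1)
t=1: δ = [3.600e-03, 2.400e-03, 9.000e-03]  ψ = [2, 1, 1]  (obs o_1=1)
t=2: δ = [5.400e-04, 2.700e-04, 1.080e-03]  ψ = [2, 2, 2]  (obs o_2=1)
t=3: δ = [3.240e-05, 9.720e-05, 8.640e-05]  ψ = [2, 2, 2]  (obs o_3=4)
t=4: δ = [2.592e-06, 1.166e-05, 9.720e-06]  ψ = [2, 1, 1]  (obs o_4=4)
backtrack: best end state = 1; path = [1, 2, 2, 1, 1]

path = [1, 2, 2, 1, 1]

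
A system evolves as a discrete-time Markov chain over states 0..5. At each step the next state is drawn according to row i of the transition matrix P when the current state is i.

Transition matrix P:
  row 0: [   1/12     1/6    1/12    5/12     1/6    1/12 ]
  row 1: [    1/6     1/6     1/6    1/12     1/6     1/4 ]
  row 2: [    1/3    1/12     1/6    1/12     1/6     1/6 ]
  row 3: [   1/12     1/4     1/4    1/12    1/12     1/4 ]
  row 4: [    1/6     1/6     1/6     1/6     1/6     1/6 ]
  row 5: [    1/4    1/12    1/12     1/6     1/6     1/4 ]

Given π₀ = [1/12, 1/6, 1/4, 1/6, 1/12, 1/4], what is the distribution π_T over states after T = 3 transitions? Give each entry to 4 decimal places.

t=0: π = [0.0833, 0.1667, 0.2500, 0.1667, 0.0833, 0.2500]
t=1: π = [0.2083, 0.1389, 0.1528, 0.1389, 0.1528, 0.2083]
t=2: π = [0.1806, 0.1481, 0.1435, 0.1829, 0.1551, 0.1898]
t=3: π = [0.1761, 0.1541, 0.1510, 0.1723, 0.1514, 0.1950]

π = [0.1761, 0.1541, 0.1510, 0.1723, 0.1514, 0.1950]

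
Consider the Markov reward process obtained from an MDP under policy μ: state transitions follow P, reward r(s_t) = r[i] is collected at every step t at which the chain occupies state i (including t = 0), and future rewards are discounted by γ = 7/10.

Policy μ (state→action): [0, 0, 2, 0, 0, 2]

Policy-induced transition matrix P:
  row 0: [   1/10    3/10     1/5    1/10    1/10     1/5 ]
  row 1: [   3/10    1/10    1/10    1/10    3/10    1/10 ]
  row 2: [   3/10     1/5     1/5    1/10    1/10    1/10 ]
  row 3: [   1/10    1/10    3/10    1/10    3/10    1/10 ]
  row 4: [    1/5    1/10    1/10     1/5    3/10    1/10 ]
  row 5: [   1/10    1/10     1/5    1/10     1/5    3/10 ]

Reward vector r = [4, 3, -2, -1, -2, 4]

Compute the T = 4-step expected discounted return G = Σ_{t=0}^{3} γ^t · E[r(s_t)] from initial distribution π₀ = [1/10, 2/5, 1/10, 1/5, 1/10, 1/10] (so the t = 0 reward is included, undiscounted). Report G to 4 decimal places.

t=0: π = [0.1000, 0.4000, 0.1000, 0.2000, 0.1000, 0.1000], E[r] = 1.4000, γ^t·E[r] = 1.400000, running G = 1.400000
t=1: π = [0.2100, 0.1300, 0.1700, 0.1100, 0.2500, 0.1300], E[r] = 0.8000, γ^t·E[r] = 0.560000, running G = 1.960000
t=2: π = [0.1850, 0.1590, 0.1730, 0.1250, 0.2110, 0.1470], E[r] = 0.9120, γ^t·E[r] = 0.446880, running G = 2.406880
t=3: π = [0.1875, 0.1543, 0.1755, 0.1211, 0.2137, 0.1479], E[r] = 0.9050, γ^t·E[r] = 0.310415, running G = 2.717295

G = 2.7173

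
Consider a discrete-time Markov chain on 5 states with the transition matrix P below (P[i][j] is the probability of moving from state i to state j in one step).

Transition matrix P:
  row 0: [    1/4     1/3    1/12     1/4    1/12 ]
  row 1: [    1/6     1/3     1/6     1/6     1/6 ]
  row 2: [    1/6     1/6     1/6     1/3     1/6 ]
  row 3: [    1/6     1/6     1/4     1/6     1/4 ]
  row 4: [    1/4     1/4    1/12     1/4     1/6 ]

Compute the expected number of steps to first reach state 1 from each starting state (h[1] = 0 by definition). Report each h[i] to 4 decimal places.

h = [3.8694, 0.0000, 4.6753, 4.6428, 4.2212]

First-step conditioning: h[1] = 0; for i ≠ 1, h[i] = 1 + Σ_k P[i][k]·h[k].
  h[0] = 1 + 1/4·h[0] + 1/12·h[2] + 1/4·h[3] + 1/12·h[4]
  h[2] = 1 + 1/6·h[0] + 1/6·h[2] + 1/3·h[3] + 1/6·h[4]
  h[3] = 1 + 1/6·h[0] + 1/4·h[2] + 1/6·h[3] + 1/4·h[4]
  h[4] = 1 + 1/4·h[0] + 1/12·h[2] + 1/4·h[3] + 1/6·h[4]
Solving the 4×4 linear system over states ≠ 1 gives exactly h = [9306/2405, 0, 11244/2405, 11166/2405, 10152/2405] (h[1] = 0 is the target).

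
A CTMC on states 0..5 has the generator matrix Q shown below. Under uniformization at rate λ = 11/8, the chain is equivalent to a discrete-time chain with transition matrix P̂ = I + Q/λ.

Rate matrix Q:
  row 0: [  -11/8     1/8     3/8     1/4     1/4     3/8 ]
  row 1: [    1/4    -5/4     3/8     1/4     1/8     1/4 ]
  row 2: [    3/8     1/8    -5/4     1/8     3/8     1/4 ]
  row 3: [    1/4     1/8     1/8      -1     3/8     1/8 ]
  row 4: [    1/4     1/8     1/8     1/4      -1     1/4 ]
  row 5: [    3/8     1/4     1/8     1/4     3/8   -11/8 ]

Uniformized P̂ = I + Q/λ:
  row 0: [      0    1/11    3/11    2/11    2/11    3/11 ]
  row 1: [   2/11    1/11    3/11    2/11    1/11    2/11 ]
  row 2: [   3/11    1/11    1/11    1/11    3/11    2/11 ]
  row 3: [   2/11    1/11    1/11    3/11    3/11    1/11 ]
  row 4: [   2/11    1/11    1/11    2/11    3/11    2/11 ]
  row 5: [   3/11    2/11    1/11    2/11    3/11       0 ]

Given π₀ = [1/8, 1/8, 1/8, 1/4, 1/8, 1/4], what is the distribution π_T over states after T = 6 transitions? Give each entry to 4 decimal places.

t=0: π = [0.1250, 0.1250, 0.1250, 0.2500, 0.1250, 0.2500]
t=1: π = [0.1932, 0.1136, 0.1364, 0.1932, 0.2386, 0.1250]
t=2: π = [0.1705, 0.1023, 0.1467, 0.1870, 0.2345, 0.1591]
t=3: π = [0.1786, 0.1054, 0.1405, 0.1855, 0.2386, 0.1514]
t=4: π = [0.1759, 0.1047, 0.1425, 0.1859, 0.2373, 0.1537]
t=5: π = [0.1768, 0.1049, 0.1419, 0.1858, 0.2377, 0.1530]
t=6: π = [0.1765, 0.1048, 0.1421, 0.1858, 0.2376, 0.1532]

π = [0.1765, 0.1048, 0.1421, 0.1858, 0.2376, 0.1532]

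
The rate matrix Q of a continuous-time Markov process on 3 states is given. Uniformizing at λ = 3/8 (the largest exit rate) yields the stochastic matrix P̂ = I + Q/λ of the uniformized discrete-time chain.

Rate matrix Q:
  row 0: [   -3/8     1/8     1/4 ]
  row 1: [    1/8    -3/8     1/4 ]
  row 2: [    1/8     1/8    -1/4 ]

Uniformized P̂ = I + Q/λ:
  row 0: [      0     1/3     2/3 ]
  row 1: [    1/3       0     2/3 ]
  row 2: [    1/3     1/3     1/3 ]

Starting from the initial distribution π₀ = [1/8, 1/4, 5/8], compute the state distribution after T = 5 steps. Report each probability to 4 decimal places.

π = [0.2505, 0.2500, 0.4995]

t=0: π = [0.1250, 0.2500, 0.6250]
t=1: π = [0.2917, 0.2500, 0.4583]
t=2: π = [0.2361, 0.2500, 0.5139]
t=3: π = [0.2546, 0.2500, 0.4954]
t=4: π = [0.2485, 0.2500, 0.5015]
t=5: π = [0.2505, 0.2500, 0.4995]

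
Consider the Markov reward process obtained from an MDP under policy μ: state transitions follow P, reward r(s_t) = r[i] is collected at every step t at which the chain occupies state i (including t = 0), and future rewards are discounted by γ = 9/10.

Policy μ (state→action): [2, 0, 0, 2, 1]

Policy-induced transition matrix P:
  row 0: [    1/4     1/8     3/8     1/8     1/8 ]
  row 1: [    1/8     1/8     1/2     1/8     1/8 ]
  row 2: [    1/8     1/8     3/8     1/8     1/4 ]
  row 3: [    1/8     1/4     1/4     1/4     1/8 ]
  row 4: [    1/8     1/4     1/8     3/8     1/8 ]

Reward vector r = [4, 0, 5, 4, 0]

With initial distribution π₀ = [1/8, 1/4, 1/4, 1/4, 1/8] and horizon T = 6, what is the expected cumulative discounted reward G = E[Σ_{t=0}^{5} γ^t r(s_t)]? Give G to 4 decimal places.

t=0: π = [0.1250, 0.2500, 0.2500, 0.2500, 0.1250], E[r] = 2.7500, γ^t·E[r] = 2.750000, running G = 2.750000
t=1: π = [0.1406, 0.1719, 0.3438, 0.1875, 0.1563], E[r] = 3.0313, γ^t·E[r] = 2.728125, running G = 5.478125
t=2: π = [0.1426, 0.1680, 0.3340, 0.1875, 0.1680], E[r] = 2.9902, γ^t·E[r] = 2.422090, running G = 7.900215
t=3: π = [0.1428, 0.1694, 0.3306, 0.1904, 0.1667], E[r] = 2.9858, γ^t·E[r] = 2.176677, running G = 10.076892
t=4: π = [0.1429, 0.1696, 0.3307, 0.1905, 0.1663], E[r] = 2.9868, γ^t·E[r] = 1.959650, running G = 12.036542
t=5: π = [0.1429, 0.1696, 0.3308, 0.1904, 0.1663], E[r] = 2.9871, γ^t·E[r] = 1.763832, running G = 13.800374

G = 13.8004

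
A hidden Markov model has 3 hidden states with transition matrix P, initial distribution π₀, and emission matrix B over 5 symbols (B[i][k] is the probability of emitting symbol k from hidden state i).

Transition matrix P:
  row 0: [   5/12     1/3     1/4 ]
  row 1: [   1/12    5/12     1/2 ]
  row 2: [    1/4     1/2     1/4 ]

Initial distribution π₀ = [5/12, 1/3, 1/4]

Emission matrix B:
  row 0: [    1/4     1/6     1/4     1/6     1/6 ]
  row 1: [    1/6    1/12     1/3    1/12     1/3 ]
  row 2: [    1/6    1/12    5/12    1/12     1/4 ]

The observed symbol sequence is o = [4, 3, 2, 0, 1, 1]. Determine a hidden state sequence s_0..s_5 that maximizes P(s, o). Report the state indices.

t=0: δ = [6.944e-02, 1.111e-01, 6.250e-02]  (obs o_0=4)
t=1: δ = [4.823e-03, 3.858e-03, 4.630e-03]  ψ = [0, 1, 1]  (obs o_1=3)
t=2: δ = [5.023e-04, 7.716e-04, 8.038e-04]  ψ = [0, 2, 1]  (obs o_2=2)
t=3: δ = [5.233e-05, 6.698e-05, 6.430e-05]  ψ = [0, 2, 1]  (obs o_3=0)
t=4: δ = [3.634e-06, 2.679e-06, 2.791e-06]  ψ = [0, 2, 1]  (obs o_4=1)
t=5: δ = [2.524e-07, 1.163e-07, 1.116e-07]  ψ = [0, 2, 1]  (obs o_5=1)
backtrack: best end state = 0; path = [0, 0, 0, 0, 0, 0]

path = [0, 0, 0, 0, 0, 0]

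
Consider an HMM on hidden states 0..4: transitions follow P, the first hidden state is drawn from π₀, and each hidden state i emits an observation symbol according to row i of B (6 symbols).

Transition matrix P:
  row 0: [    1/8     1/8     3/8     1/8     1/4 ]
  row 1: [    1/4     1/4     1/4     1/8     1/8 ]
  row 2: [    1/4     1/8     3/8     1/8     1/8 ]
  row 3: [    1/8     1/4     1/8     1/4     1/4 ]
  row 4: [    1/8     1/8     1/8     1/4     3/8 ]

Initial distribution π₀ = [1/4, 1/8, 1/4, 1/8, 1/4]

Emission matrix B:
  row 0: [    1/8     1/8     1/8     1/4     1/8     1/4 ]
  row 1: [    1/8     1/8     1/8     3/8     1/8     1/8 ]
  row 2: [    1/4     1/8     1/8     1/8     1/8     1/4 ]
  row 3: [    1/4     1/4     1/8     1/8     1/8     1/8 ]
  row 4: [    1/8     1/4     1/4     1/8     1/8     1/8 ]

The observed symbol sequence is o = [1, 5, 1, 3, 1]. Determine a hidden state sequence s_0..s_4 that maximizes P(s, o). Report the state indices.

path = [4, 4, 4, 4, 4]

t=0: δ = [3.125e-02, 1.562e-02, 3.125e-02, 3.125e-02, 6.250e-02]  (obs o_0=1)
t=1: δ = [1.953e-03, 9.766e-04, 2.930e-03, 1.953e-03, 2.930e-03]  ψ = [2, 3, 0, 4, 4]  (obs o_1=5)
t=2: δ = [9.155e-05, 6.104e-05, 1.373e-04, 1.831e-04, 2.747e-04]  ψ = [2, 3, 2, 4, 4]  (obs o_2=1)
t=3: δ = [8.583e-06, 1.717e-05, 6.437e-06, 8.583e-06, 1.287e-05]  ψ = [2, 3, 2, 4, 4]  (obs o_3=3)
t=4: δ = [5.364e-07, 5.364e-07, 5.364e-07, 8.047e-07, 1.207e-06]  ψ = [1, 1, 1, 4, 4]  (obs o_4=1)
backtrack: best end state = 4; path = [4, 4, 4, 4, 4]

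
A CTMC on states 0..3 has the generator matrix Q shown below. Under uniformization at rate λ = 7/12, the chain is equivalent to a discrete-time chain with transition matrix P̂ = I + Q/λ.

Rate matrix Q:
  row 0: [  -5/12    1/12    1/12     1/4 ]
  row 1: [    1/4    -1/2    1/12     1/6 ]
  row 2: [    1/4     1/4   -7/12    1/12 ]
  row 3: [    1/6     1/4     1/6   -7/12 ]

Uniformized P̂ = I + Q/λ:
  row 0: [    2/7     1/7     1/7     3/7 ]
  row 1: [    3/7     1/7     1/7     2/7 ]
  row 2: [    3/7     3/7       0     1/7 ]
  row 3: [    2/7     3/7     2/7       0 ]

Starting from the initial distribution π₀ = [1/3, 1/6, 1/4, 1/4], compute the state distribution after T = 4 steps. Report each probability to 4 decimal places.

t=0: π = [0.3333, 0.1667, 0.2500, 0.2500]
t=1: π = [0.3452, 0.2857, 0.1429, 0.2262]
t=2: π = [0.3469, 0.2483, 0.1548, 0.2500]
t=3: π = [0.3433, 0.2585, 0.1565, 0.2417]
t=4: π = [0.3450, 0.2566, 0.1550, 0.2433]

π = [0.3450, 0.2566, 0.1550, 0.2433]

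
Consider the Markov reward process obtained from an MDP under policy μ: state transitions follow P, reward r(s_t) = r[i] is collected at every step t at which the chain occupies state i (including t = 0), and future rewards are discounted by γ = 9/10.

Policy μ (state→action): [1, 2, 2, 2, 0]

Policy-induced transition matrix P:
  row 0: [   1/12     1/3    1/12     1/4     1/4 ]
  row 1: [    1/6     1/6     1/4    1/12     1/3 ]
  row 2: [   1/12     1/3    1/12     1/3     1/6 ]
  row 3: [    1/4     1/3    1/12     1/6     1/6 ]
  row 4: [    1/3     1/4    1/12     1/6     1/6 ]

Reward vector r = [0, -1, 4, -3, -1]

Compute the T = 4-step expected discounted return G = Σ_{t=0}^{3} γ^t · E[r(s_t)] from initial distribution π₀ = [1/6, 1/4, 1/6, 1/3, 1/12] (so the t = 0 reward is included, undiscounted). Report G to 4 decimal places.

t=0: π = [0.1667, 0.2500, 0.1667, 0.3333, 0.0833], E[r] = -0.6667, γ^t·E[r] = -0.666667, running G = -0.666667
t=1: π = [0.1806, 0.2847, 0.1250, 0.1875, 0.2222], E[r] = -0.5694, γ^t·E[r] = -0.512500, running G = -1.179167
t=2: π = [0.1939, 0.2674, 0.1308, 0.1788, 0.2292], E[r] = -0.5098, γ^t·E[r] = -0.412969, running G = -1.592135
t=3: π = [0.1927, 0.2697, 0.1279, 0.1823, 0.2274], E[r] = -0.5325, γ^t·E[r] = -0.388195, running G = -1.980331

G = -1.9803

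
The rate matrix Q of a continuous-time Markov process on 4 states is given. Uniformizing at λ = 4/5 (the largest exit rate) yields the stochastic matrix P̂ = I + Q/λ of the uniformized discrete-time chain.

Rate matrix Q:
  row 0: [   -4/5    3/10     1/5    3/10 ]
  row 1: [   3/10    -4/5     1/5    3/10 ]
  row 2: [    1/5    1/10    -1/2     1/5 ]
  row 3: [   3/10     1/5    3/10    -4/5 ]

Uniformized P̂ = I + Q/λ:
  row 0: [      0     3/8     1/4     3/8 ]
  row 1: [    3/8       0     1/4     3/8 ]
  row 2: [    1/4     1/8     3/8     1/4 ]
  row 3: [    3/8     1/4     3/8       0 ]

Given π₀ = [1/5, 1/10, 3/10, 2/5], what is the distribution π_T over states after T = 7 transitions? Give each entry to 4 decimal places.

π = [0.2437, 0.1923, 0.3205, 0.2435]

t=0: π = [0.2000, 0.1000, 0.3000, 0.4000]
t=1: π = [0.2625, 0.2125, 0.3375, 0.1875]
t=2: π = [0.2344, 0.1875, 0.3156, 0.2625]
t=3: π = [0.2477, 0.1930, 0.3223, 0.2371]
t=4: π = [0.2418, 0.1924, 0.3199, 0.2458]
t=5: π = [0.2443, 0.1921, 0.3207, 0.2428]
t=6: π = [0.2433, 0.1924, 0.3204, 0.2438]
t=7: π = [0.2437, 0.1923, 0.3205, 0.2435]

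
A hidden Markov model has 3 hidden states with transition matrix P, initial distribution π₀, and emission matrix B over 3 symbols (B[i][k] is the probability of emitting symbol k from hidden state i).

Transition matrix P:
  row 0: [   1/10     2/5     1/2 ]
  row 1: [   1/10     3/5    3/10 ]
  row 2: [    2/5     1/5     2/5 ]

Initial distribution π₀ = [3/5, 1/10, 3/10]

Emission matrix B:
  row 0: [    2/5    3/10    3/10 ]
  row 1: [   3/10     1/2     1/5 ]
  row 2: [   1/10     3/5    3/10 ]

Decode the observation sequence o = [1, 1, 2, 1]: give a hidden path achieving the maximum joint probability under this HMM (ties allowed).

path = [0, 2, 0, 2]

t=0: δ = [1.800e-01, 5.000e-02, 1.800e-01]  (obs o_0=1)
t=1: δ = [2.160e-02, 3.600e-02, 5.400e-02]  ψ = [2, 0, 0]  (obs o_1=1)
t=2: δ = [6.480e-03, 4.320e-03, 6.480e-03]  ψ = [2, 1, 2]  (obs o_2=2)
t=3: δ = [7.776e-04, 1.296e-03, 1.944e-03]  ψ = [2, 0, 0]  (obs o_3=1)
backtrack: best end state = 2; path = [0, 2, 0, 2]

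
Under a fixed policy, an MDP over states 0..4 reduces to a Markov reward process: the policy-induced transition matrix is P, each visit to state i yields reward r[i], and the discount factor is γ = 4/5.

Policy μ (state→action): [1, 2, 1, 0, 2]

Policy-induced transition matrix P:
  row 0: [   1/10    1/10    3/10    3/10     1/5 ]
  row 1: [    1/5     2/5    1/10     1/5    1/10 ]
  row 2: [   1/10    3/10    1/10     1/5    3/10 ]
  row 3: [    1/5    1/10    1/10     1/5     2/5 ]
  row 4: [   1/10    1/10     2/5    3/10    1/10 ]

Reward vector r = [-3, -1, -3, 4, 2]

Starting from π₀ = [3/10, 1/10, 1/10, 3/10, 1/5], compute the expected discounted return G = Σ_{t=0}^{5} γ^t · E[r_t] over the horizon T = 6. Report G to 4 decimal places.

t=0: π = [0.3000, 0.1000, 0.1000, 0.3000, 0.2000], E[r] = 0.3000, γ^t·E[r] = 0.300000, running G = 0.300000
t=1: π = [0.1400, 0.1500, 0.2200, 0.2500, 0.2400], E[r] = 0.2500, γ^t·E[r] = 0.200000, running G = 0.500000
t=2: π = [0.1400, 0.1890, 0.2000, 0.2380, 0.2330], E[r] = 0.2090, γ^t·E[r] = 0.133760, running G = 0.633760
t=3: π = [0.1427, 0.1967, 0.1979, 0.2373, 0.2254], E[r] = 0.1815, γ^t·E[r] = 0.092928, running G = 0.726688
t=4: π = [0.1434, 0.1986, 0.1962, 0.2368, 0.2250], E[r] = 0.1801, γ^t·E[r] = 0.073748, running G = 0.800436
t=5: π = [0.1435, 0.1988, 0.1962, 0.2368, 0.2246], E[r] = 0.1786, γ^t·E[r] = 0.058524, running G = 0.858960

G = 0.8590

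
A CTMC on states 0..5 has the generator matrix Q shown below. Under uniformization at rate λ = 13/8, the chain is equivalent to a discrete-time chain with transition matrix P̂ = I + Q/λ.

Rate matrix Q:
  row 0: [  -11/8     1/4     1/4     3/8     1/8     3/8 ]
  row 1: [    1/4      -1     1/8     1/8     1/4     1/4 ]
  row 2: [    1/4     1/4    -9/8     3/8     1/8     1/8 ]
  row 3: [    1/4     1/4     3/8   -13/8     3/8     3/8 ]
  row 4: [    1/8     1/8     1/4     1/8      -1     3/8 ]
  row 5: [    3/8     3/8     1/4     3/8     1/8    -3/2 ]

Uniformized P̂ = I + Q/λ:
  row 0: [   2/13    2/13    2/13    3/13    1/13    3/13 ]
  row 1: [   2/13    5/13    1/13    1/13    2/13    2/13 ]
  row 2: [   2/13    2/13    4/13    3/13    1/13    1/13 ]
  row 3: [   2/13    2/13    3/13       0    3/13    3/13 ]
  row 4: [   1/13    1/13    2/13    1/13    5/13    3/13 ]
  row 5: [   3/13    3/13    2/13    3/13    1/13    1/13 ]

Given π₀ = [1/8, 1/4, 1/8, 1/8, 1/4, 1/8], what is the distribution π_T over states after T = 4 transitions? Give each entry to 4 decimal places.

π = [0.1536, 0.1996, 0.1765, 0.1419, 0.1652, 0.1632]

t=0: π = [0.1250, 0.2500, 0.1250, 0.1250, 0.2500, 0.1250]
t=1: π = [0.1442, 0.2019, 0.1635, 0.1250, 0.1923, 0.1731]
t=2: π = [0.1524, 0.1990, 0.1731, 0.1413, 0.1709, 0.1635]
t=3: π = [0.1533, 0.1992, 0.1760, 0.1413, 0.1665, 0.1637]
t=4: π = [0.1536, 0.1996, 0.1765, 0.1419, 0.1652, 0.1632]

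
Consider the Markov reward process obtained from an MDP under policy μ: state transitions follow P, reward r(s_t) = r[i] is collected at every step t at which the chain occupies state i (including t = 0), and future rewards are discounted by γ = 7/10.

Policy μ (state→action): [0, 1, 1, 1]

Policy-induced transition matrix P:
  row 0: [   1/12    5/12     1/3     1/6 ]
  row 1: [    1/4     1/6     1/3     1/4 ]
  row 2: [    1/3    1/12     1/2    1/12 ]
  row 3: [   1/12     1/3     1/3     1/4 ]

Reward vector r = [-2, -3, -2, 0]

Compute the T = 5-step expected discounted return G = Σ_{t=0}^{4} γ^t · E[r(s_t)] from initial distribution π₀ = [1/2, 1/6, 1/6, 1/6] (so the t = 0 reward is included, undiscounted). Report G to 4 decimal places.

G = -5.2012

t=0: π = [0.5000, 0.1667, 0.1667, 0.1667], E[r] = -1.8333, γ^t·E[r] = -1.833333, running G = -1.833333
t=1: π = [0.1528, 0.3056, 0.3611, 0.1806], E[r] = -1.9444, γ^t·E[r] = -1.361111, running G = -3.194444
t=2: π = [0.2245, 0.2049, 0.3935, 0.1771], E[r] = -1.8507, γ^t·E[r] = -0.906840, running G = -4.101285
t=3: π = [0.2159, 0.2195, 0.3989, 0.1657], E[r] = -1.8881, γ^t·E[r] = -0.647624, running G = -4.748909
t=4: π = [0.2197, 0.2150, 0.3998, 0.1655], E[r] = -1.8840, γ^t·E[r] = -0.452337, running G = -5.201246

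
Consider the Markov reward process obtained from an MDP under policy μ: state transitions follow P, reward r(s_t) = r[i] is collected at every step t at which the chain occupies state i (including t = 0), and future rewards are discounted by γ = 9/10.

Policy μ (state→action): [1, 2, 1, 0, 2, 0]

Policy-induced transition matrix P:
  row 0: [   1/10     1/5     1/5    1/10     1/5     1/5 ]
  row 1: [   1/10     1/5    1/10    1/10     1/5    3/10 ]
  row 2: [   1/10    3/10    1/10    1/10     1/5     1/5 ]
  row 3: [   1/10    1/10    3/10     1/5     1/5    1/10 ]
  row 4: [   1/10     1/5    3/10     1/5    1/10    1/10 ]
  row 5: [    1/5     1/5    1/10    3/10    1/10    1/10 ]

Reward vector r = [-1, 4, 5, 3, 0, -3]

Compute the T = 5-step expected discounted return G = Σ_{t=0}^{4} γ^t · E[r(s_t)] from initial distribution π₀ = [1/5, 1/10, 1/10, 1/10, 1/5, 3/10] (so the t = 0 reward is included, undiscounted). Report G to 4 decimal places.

t=0: π = [0.2000, 0.1000, 0.1000, 0.1000, 0.2000, 0.3000], E[r] = 0.1000, γ^t·E[r] = 0.100000, running G = 0.100000
t=1: π = [0.1300, 0.2000, 0.1800, 0.1900, 0.1500, 0.1500], E[r] = 1.6900, γ^t·E[r] = 1.521000, running G = 1.621000
t=2: π = [0.1150, 0.1990, 0.1810, 0.1640, 0.1700, 0.1710], E[r] = 1.5650, γ^t·E[r] = 1.267650, running G = 2.888650
t=3: π = [0.1171, 0.2017, 0.1783, 0.1676, 0.1659, 0.1694], E[r] = 1.5758, γ^t·E[r] = 1.148758, running G = 4.037408
t=4: π = [0.1169, 0.2011, 0.1784, 0.1672, 0.1665, 0.1699], E[r] = 1.5714, γ^t·E[r] = 1.031022, running G = 5.068430

G = 5.0684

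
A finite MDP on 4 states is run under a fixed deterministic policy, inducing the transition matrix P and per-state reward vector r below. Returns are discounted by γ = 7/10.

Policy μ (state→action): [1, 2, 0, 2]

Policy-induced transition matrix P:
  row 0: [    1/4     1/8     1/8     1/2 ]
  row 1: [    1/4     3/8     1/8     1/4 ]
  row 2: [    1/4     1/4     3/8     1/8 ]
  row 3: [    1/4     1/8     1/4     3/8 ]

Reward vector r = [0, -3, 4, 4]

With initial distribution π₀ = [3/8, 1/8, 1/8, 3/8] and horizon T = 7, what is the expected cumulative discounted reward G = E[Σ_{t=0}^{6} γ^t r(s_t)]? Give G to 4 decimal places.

t=0: π = [0.3750, 0.1250, 0.1250, 0.3750], E[r] = 1.6250, γ^t·E[r] = 1.625000, running G = 1.625000
t=1: π = [0.2500, 0.1719, 0.2031, 0.3750], E[r] = 1.7969, γ^t·E[r] = 1.257813, running G = 2.882813
t=2: π = [0.2500, 0.1934, 0.2227, 0.3340], E[r] = 1.6465, γ^t·E[r] = 0.806777, running G = 3.689590
t=3: π = [0.2500, 0.2012, 0.2224, 0.3264], E[r] = 1.5918, γ^t·E[r] = 0.545986, running G = 4.235576
t=4: π = [0.2500, 0.2031, 0.2214, 0.3255], E[r] = 1.5783, γ^t·E[r] = 0.378959, running G = 4.614535
t=5: π = [0.2500, 0.2034, 0.2210, 0.3255], E[r] = 1.5759, γ^t·E[r] = 0.264854, running G = 4.879389
t=6: π = [0.2500, 0.2035, 0.2209, 0.3256], E[r] = 1.5756, γ^t·E[r] = 0.185362, running G = 5.064752

G = 5.0648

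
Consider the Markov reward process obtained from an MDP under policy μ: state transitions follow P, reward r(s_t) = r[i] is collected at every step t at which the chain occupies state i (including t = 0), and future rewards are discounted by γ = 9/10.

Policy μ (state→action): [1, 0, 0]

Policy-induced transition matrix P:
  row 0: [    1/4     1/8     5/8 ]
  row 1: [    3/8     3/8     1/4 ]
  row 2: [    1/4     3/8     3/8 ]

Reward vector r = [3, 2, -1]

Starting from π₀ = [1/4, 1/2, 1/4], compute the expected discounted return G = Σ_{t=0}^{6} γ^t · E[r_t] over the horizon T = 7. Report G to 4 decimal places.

G = 6.0731

t=0: π = [0.2500, 0.5000, 0.2500], E[r] = 1.5000, γ^t·E[r] = 1.500000, running G = 1.500000
t=1: π = [0.3125, 0.3125, 0.3750], E[r] = 1.1875, γ^t·E[r] = 1.068750, running G = 2.568750
t=2: π = [0.2891, 0.2969, 0.4141], E[r] = 1.0469, γ^t·E[r] = 0.847969, running G = 3.416719
t=3: π = [0.2871, 0.3027, 0.4102], E[r] = 1.0566, γ^t·E[r] = 0.770291, running G = 4.187010
t=4: π = [0.2878, 0.3032, 0.4089], E[r] = 1.0610, γ^t·E[r] = 0.696145, running G = 4.883155
t=5: π = [0.2879, 0.3030, 0.4091], E[r] = 1.0607, γ^t·E[r] = 0.626350, running G = 5.509505
t=6: π = [0.2879, 0.3030, 0.4091], E[r] = 1.0606, γ^t·E[r] = 0.563642, running G = 6.073148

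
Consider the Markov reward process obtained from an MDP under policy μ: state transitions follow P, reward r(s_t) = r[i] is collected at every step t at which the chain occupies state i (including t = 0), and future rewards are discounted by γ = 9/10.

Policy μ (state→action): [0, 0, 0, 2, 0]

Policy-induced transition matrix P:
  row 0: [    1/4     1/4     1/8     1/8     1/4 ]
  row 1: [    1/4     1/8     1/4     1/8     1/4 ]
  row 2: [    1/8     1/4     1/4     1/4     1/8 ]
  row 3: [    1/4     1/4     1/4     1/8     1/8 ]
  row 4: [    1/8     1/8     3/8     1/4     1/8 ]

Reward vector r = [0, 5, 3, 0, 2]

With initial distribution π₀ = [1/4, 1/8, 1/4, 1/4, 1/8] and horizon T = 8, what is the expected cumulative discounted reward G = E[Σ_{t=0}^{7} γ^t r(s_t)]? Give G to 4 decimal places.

t=0: π = [0.2500, 0.1250, 0.2500, 0.2500, 0.1250], E[r] = 1.6250, γ^t·E[r] = 1.625000, running G = 1.625000
t=1: π = [0.2031, 0.2188, 0.2344, 0.1719, 0.1719], E[r] = 2.1406, γ^t·E[r] = 1.926563, running G = 3.551563
t=2: π = [0.1992, 0.2012, 0.2461, 0.1758, 0.1777], E[r] = 2.0996, γ^t·E[r] = 1.700684, running G = 5.252246
t=3: π = [0.1970, 0.2026, 0.2473, 0.1780, 0.1750], E[r] = 2.1052, γ^t·E[r] = 1.534709, running G = 6.786955
t=4: π = [0.1972, 0.2028, 0.2473, 0.1778, 0.1750], E[r] = 2.1056, γ^t·E[r] = 1.381498, running G = 8.168453
t=5: π = [0.1972, 0.2028, 0.2472, 0.1778, 0.1750], E[r] = 2.1056, γ^t·E[r] = 1.243315, running G = 9.411768
t=6: π = [0.1972, 0.2028, 0.2472, 0.1778, 0.1750], E[r] = 2.1056, γ^t·E[r] = 1.118978, running G = 10.530745
t=7: π = [0.1972, 0.2028, 0.2472, 0.1778, 0.1750], E[r] = 2.1056, γ^t·E[r] = 1.007081, running G = 11.537826

G = 11.5378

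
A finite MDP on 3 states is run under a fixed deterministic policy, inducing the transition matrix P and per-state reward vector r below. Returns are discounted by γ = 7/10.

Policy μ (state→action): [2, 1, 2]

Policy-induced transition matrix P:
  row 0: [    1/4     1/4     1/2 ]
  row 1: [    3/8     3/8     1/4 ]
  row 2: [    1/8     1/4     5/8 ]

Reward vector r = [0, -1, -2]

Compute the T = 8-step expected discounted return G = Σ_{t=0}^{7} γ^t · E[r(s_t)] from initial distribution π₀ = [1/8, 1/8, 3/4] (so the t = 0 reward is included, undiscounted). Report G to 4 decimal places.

t=0: π = [0.1250, 0.1250, 0.7500], E[r] = -1.6250, γ^t·E[r] = -1.625000, running G = -1.625000
t=1: π = [0.1719, 0.2656, 0.5625], E[r] = -1.3906, γ^t·E[r] = -0.973438, running G = -2.598438
t=2: π = [0.2129, 0.2832, 0.5039], E[r] = -1.2910, γ^t·E[r] = -0.632598, running G = -3.231035
t=3: π = [0.2224, 0.2854, 0.4922], E[r] = -1.2698, γ^t·E[r] = -0.435533, running G = -3.666568
t=4: π = [0.2242, 0.2857, 0.4902], E[r] = -1.2660, γ^t·E[r] = -0.303972, running G = -3.970540
t=5: π = [0.2244, 0.2857, 0.4899], E[r] = -1.2654, γ^t·E[r] = -0.212678, running G = -4.183218
t=6: π = [0.2245, 0.2857, 0.4898], E[r] = -1.2653, γ^t·E[r] = -0.148864, running G = -4.332082
t=7: π = [0.2245, 0.2857, 0.4898], E[r] = -1.2653, γ^t·E[r] = -0.104204, running G = -4.436286

G = -4.4363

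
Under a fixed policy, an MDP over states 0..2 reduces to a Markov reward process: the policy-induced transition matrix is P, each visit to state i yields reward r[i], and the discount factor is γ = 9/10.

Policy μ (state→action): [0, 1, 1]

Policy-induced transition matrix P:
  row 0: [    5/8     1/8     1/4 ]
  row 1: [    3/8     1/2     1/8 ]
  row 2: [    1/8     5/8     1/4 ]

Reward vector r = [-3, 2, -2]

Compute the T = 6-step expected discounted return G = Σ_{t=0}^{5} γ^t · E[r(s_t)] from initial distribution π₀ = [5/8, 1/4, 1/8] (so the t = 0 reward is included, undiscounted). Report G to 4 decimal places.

t=0: π = [0.6250, 0.2500, 0.1250], E[r] = -1.6250, γ^t·E[r] = -1.625000, running G = -1.625000
t=1: π = [0.5000, 0.2813, 0.2188], E[r] = -1.3750, γ^t·E[r] = -1.237500, running G = -2.862500
t=2: π = [0.4453, 0.3398, 0.2148], E[r] = -1.0859, γ^t·E[r] = -0.879609, running G = -3.742109
t=3: π = [0.4326, 0.3599, 0.2075], E[r] = -0.9932, γ^t·E[r] = -0.724017, running G = -4.466126
t=4: π = [0.4313, 0.3637, 0.2050], E[r] = -0.9764, γ^t·E[r] = -0.640643, running G = -5.106769
t=5: π = [0.4316, 0.3639, 0.2045], E[r] = -0.9760, γ^t·E[r] = -0.576299, running G = -5.683068

G = -5.6831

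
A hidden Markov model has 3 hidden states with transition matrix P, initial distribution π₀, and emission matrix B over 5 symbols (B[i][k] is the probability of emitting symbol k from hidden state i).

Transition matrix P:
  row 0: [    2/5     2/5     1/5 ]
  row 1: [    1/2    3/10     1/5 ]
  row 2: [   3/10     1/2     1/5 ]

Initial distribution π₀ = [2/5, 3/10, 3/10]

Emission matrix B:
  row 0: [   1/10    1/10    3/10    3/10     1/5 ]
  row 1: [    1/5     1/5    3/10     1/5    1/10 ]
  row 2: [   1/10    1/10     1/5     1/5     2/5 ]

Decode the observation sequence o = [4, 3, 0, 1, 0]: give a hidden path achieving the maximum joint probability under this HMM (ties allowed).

path = [2, 0, 1, 0, 1]

t=0: δ = [8.000e-02, 3.000e-02, 1.200e-01]  (obs o_0=4)
t=1: δ = [1.080e-02, 1.200e-02, 4.800e-03]  ψ = [2, 2, 2]  (obs o_1=3)
t=2: δ = [6.000e-04, 8.640e-04, 2.400e-04]  ψ = [1, 0, 1]  (obs o_2=0)
t=3: δ = [4.320e-05, 5.184e-05, 1.728e-05]  ψ = [1, 1, 1]  (obs o_3=1)
t=4: δ = [2.592e-06, 3.456e-06, 1.037e-06]  ψ = [1, 0, 1]  (obs o_4=0)
backtrack: best end state = 1; path = [2, 0, 1, 0, 1]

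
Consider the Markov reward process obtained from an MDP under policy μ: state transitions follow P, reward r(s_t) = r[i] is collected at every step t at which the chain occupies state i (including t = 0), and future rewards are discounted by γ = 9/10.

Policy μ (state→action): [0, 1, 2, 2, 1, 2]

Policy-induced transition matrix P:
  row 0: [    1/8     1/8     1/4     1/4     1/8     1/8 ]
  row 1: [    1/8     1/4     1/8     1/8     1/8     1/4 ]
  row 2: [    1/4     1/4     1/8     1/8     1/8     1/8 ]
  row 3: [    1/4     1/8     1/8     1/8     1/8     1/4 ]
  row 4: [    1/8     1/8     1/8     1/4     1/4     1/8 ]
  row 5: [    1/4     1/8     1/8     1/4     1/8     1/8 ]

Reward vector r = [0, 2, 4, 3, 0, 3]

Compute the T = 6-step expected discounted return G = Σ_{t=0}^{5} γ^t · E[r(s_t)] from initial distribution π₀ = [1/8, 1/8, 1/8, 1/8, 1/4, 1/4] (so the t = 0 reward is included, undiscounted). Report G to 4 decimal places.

G = 9.1787

t=0: π = [0.1250, 0.1250, 0.1250, 0.1250, 0.2500, 0.2500], E[r] = 1.8750, γ^t·E[r] = 1.875000, running G = 1.875000
t=1: π = [0.1875, 0.1563, 0.1406, 0.2031, 0.1563, 0.1563], E[r] = 1.9531, γ^t·E[r] = 1.757813, running G = 3.632813
t=2: π = [0.1875, 0.1621, 0.1484, 0.1875, 0.1445, 0.1699], E[r] = 1.9902, γ^t·E[r] = 1.612090, running G = 5.244902
t=3: π = [0.1882, 0.1638, 0.1484, 0.1877, 0.1431, 0.1687], E[r] = 1.9907, γ^t·E[r] = 1.451237, running G = 6.696139
t=4: π = [0.1881, 0.1640, 0.1485, 0.1875, 0.1429, 0.1689], E[r] = 1.9915, γ^t·E[r] = 1.306634, running G = 8.002773
t=5: π = [0.1881, 0.1641, 0.1485, 0.1875, 0.1429, 0.1689], E[r] = 1.9915, γ^t·E[r] = 1.175959, running G = 9.178732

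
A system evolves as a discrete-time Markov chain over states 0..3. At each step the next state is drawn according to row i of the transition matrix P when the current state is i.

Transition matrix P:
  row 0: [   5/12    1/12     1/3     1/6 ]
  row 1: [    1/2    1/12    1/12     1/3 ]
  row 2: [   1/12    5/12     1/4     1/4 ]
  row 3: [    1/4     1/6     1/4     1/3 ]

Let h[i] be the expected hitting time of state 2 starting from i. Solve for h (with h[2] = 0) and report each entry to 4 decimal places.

First-step conditioning: h[2] = 0; for i ≠ 2, h[i] = 1 + Σ_k P[i][k]·h[k].
  h[0] = 1 + 5/12·h[0] + 1/12·h[1] + 1/6·h[3]
  h[1] = 1 + 1/2·h[0] + 1/12·h[1] + 1/3·h[3]
  h[3] = 1 + 1/4·h[0] + 1/6·h[1] + 1/3·h[3]
Solving the 3×3 linear system over states ≠ 2 gives exactly h = [708/205, 180/41, 0, 798/205] (h[2] = 0 is the target).

h = [3.4537, 4.3902, 0.0000, 3.8927]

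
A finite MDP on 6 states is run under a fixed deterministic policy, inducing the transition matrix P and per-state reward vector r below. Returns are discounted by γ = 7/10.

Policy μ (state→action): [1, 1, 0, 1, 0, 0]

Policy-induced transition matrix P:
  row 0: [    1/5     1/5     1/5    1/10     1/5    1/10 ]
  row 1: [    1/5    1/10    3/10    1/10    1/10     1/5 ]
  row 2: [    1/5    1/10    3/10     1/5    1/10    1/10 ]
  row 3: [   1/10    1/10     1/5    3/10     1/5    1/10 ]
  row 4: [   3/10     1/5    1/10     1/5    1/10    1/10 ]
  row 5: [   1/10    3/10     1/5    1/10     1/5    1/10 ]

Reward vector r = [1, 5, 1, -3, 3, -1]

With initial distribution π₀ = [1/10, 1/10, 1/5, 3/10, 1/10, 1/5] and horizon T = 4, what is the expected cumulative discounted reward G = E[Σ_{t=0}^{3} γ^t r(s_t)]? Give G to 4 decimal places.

t=0: π = [0.1000, 0.1000, 0.2000, 0.3000, 0.1000, 0.2000], E[r] = 0.0000, γ^t·E[r] = 0.000000, running G = 0.000000
t=1: π = [0.1600, 0.1600, 0.2200, 0.1900, 0.1600, 0.1100], E[r] = 0.9800, γ^t·E[r] = 0.686000, running G = 0.686000
t=2: π = [0.1860, 0.1540, 0.2220, 0.1760, 0.1460, 0.1160], E[r] = 0.9720, γ^t·E[r] = 0.476280, running G = 1.162280
t=3: π = [0.1854, 0.1564, 0.2230, 0.1720, 0.1478, 0.1154], E[r] = 1.0024, γ^t·E[r] = 0.343823, running G = 1.506103

G = 1.5061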